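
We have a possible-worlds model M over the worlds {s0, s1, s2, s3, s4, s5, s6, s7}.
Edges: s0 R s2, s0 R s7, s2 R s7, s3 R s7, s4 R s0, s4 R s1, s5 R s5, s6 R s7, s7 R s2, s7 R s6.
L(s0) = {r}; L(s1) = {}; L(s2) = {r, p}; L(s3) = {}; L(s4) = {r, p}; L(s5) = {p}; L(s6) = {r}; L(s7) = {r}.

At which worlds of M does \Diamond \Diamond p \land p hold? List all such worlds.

s2, s4, s5

Let φ = \Diamond \Diamond p \land p. Evaluate φ at each world:
  s0 (successors {s2, s7}): φ is false.
  s1 (successors ∅): φ is false.
  s2 (successors {s7}): φ is true.
  s3 (successors {s7}): φ is false.
  s4 (successors {s0, s1}): φ is true.
  s5 (successors {s5}): φ is true.
  s6 (successors {s7}): φ is false.
  s7 (successors {s2, s6}): φ is false.
For instance, at s4:
  At s4: \Diamond \Diamond p is true, p is true, so \Diamond \Diamond p \land p is true.
    At s4: \Diamond \Diamond p requires \Diamond p at some successor in {s0, s1}.
      \Diamond p holds at s0, so \Diamond \Diamond p is true at s4.
Satisfying worlds: {s2, s4, s5}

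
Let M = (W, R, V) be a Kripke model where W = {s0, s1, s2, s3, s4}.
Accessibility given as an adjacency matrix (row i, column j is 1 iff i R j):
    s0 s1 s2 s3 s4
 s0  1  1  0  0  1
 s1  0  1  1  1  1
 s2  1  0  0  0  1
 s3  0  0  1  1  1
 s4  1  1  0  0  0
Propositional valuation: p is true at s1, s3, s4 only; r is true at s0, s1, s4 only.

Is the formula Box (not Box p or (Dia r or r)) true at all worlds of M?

Yes

Let φ = Box (not Box p or (Dia r or r)). Evaluate φ at each world:
  s0 (successors {s0, s1, s4}): φ is true.
  s1 (successors {s1, s2, s3, s4}): φ is true.
  s2 (successors {s0, s4}): φ is true.
  s3 (successors {s2, s3, s4}): φ is true.
  s4 (successors {s0, s1}): φ is true.
For instance, at s3:
  At s3: Box (not Box p or (Dia r or r)) requires not Box p or (Dia r or r) at every successor {s2, s3, s4}.
      At s2: not Box p is true, Dia r or r is true, so not Box p or (Dia r or r) is true.
      At s3: not Box p is true, Dia r or r is true, so not Box p or (Dia r or r) is true.
      At s4: not Box p is true, Dia r or r is true, so not Box p or (Dia r or r) is true.
  So Box (not Box p or (Dia r or r)) is true at s3.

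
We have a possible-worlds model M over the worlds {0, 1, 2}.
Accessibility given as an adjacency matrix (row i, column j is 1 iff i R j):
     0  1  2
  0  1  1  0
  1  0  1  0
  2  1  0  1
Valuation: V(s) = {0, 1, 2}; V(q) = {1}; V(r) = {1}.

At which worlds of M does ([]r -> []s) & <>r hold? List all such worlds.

0, 1

Let φ = ([]r -> []s) & <>r. Evaluate φ at each world:
  0 (successors {0, 1}): φ is true.
  1 (successors {1}): φ is true.
  2 (successors {0, 2}): φ is false.
For instance, at 2:
  At 2: []r -> []s is true, <>r is false, so ([]r -> []s) & <>r is false.
    At 2: []r is false, []s is true, so []r -> []s is true.
      At 2: []r requires r at every successor {0, 2}.
        r fails at 0, so []r is false at 2.
      At 2: []s requires s at every successor {0, 2}.
        At 0: s is true.
        At 2: s is true.
      So []s is true at 2.
    At 2: <>r requires r at some successor in {0, 2}.
      At 0: r is false.
      At 2: r is false.
    So <>r is false at 2.
Satisfying worlds: {0, 1}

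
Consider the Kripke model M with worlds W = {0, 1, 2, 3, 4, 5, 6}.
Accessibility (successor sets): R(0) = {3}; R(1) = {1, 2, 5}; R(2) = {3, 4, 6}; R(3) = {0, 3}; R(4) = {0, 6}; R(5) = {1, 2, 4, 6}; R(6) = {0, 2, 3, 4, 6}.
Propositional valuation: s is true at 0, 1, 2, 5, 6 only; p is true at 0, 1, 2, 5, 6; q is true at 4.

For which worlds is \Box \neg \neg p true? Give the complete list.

1, 4

Let φ = \Box \neg \neg p. Evaluate φ at each world:
  0 (successors {3}): φ is false.
  1 (successors {1, 2, 5}): φ is true.
  2 (successors {3, 4, 6}): φ is false.
  3 (successors {0, 3}): φ is false.
  4 (successors {0, 6}): φ is true.
  5 (successors {1, 2, 4, 6}): φ is false.
  6 (successors {0, 2, 3, 4, 6}): φ is false.
For instance, at 0:
  At 0: \Box \neg \neg p requires \neg \neg p at every successor {3}.
    \neg \neg p fails at 3, so \Box \neg \neg p is false at 0.
Satisfying worlds: {1, 4}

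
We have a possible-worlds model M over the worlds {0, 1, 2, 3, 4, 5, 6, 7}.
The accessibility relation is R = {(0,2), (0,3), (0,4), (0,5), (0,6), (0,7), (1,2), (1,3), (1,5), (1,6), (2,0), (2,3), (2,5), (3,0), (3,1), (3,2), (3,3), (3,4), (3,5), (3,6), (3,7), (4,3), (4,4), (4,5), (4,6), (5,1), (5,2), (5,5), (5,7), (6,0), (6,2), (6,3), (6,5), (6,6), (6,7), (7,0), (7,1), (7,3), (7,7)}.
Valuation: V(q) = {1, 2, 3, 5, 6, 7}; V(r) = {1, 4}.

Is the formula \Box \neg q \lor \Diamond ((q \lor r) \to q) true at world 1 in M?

At 1: \Box \neg q is false, \Diamond ((q \lor r) \to q) is true, so \Box \neg q \lor \Diamond ((q \lor r) \to q) is true.
  At 1: \Box \neg q requires \neg q at every successor {2, 3, 5, 6}.
    \neg q fails at 2, so \Box \neg q is false at 1.
  At 1: \Diamond ((q \lor r) \to q) requires (q \lor r) \to q at some successor in {2, 3, 5, 6}.
    (q \lor r) \to q holds at 2, so \Diamond ((q \lor r) \to q) is true at 1.

Yes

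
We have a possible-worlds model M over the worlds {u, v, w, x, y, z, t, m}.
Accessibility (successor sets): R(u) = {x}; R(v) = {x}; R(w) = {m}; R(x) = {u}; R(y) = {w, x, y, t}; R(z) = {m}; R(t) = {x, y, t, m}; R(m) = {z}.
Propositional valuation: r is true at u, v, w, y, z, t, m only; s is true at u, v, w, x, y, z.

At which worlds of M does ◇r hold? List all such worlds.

w, x, y, z, t, m

Let φ = ◇r. Evaluate φ at each world:
  u (successors {x}): φ is false.
  v (successors {x}): φ is false.
  w (successors {m}): φ is true.
  x (successors {u}): φ is true.
  y (successors {w, x, y, t}): φ is true.
  z (successors {m}): φ is true.
  t (successors {x, y, t, m}): φ is true.
  m (successors {z}): φ is true.
For instance, at w:
  At w: ◇r requires r at some successor in {m}.
    r holds at m, so ◇r is true at w.
Satisfying worlds: {w, x, y, z, t, m}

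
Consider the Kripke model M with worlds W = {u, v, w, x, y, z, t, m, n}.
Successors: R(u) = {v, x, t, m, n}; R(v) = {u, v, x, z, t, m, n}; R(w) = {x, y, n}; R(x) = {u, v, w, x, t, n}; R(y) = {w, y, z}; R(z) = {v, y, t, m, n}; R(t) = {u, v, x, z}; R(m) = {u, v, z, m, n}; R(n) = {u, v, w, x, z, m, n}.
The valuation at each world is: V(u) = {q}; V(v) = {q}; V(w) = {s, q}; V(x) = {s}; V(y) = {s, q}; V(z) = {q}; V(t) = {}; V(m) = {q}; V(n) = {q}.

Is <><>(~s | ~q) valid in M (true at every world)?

Yes

Let φ = <><>(~s | ~q). Evaluate φ at each world:
  u (successors {v, x, t, m, n}): φ is true.
  v (successors {u, v, x, z, t, m, n}): φ is true.
  w (successors {x, y, n}): φ is true.
  x (successors {u, v, w, x, t, n}): φ is true.
  y (successors {w, y, z}): φ is true.
  z (successors {v, y, t, m, n}): φ is true.
  t (successors {u, v, x, z}): φ is true.
  m (successors {u, v, z, m, n}): φ is true.
  n (successors {u, v, w, x, z, m, n}): φ is true.
For instance, at n:
  At n: <><>(~s | ~q) requires <>(~s | ~q) at some successor in {u, v, w, x, z, m, n}.
    <>(~s | ~q) holds at u, so <><>(~s | ~q) is true at n.
      At u: <>(~s | ~q) requires ~s | ~q at some successor in {v, x, t, m, n}.
        ~s | ~q holds at v, so <>(~s | ~q) is true at u.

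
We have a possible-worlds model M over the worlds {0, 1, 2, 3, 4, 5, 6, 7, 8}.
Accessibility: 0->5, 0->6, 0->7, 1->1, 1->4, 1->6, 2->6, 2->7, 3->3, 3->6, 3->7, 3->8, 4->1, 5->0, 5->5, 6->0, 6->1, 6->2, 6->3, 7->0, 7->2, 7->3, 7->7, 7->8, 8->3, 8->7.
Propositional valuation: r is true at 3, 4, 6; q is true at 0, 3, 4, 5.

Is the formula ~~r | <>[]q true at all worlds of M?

Let φ = ~~r | <>[]q. Evaluate φ at each world:
  0 (successors {5, 6, 7}): φ is true.
  1 (successors {1, 4, 6}): φ is false.
  2 (successors {6, 7}): φ is false.
  3 (successors {3, 6, 7, 8}): φ is true.
  4 (successors {1}): φ is true.
  5 (successors {0, 5}): φ is true.
  6 (successors {0, 1, 2, 3}): φ is true.
  7 (successors {0, 2, 3, 7, 8}): φ is false.
  8 (successors {3, 7}): φ is false.
Detail at 1 (counterexample):
  At 1: ~~r is false, <>[]q is false, so ~~r | <>[]q is false.
    At 1: <>[]q requires []q at some successor in {1, 4, 6}.
      At 1: []q is false.
      At 4: []q is false.
      At 6: []q is false.
    So <>[]q is false at 1.

No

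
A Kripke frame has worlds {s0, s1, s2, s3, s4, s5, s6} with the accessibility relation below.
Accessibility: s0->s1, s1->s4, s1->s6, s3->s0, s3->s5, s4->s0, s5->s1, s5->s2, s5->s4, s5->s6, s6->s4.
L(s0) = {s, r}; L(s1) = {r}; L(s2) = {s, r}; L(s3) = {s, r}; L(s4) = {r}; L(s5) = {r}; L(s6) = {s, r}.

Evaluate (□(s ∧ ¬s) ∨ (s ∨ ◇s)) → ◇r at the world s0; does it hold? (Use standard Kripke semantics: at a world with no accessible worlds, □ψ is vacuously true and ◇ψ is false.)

At s0: □(s ∧ ¬s) ∨ (s ∨ ◇s) is true, ◇r is true, so (□(s ∧ ¬s) ∨ (s ∨ ◇s)) → ◇r is true.
  At s0: □(s ∧ ¬s) is false, s ∨ ◇s is true, so □(s ∧ ¬s) ∨ (s ∨ ◇s) is true.
    At s0: □(s ∧ ¬s) requires s ∧ ¬s at every successor {s1}.
      s ∧ ¬s fails at s1, so □(s ∧ ¬s) is false at s0.
    At s0: s is true, ◇s is false, so s ∨ ◇s is true.
      At s0: ◇s requires s at some successor in {s1}.
        At s1: s is false.
      So ◇s is false at s0.
  At s0: ◇r requires r at some successor in {s1}.
    r holds at s1, so ◇r is true at s0.

Yes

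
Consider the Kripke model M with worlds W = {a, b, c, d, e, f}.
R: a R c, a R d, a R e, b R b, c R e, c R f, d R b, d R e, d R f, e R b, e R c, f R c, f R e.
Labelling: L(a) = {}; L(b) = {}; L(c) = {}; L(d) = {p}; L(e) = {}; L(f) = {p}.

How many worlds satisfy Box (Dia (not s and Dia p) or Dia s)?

Let φ = Box (Dia (not s and Dia p) or Dia s). Evaluate φ at each world:
  a (successors {c, d, e}): φ is false.
  b (successors {b}): φ is false.
  c (successors {e, f}): φ is true.
  d (successors {b, e, f}): φ is false.
  e (successors {b, c}): φ is false.
  f (successors {c, e}): φ is false.
For instance, at d:
  At d: Box (Dia (not s and Dia p) or Dia s) requires Dia (not s and Dia p) or Dia s at every successor {b, e, f}.
    Dia (not s and Dia p) or Dia s fails at b, so Box (Dia (not s and Dia p) or Dia s) is false at d.
      At b: Dia (not s and Dia p) is false, Dia s is false, so Dia (not s and Dia p) or Dia s is false.
Satisfying worlds: {c}

1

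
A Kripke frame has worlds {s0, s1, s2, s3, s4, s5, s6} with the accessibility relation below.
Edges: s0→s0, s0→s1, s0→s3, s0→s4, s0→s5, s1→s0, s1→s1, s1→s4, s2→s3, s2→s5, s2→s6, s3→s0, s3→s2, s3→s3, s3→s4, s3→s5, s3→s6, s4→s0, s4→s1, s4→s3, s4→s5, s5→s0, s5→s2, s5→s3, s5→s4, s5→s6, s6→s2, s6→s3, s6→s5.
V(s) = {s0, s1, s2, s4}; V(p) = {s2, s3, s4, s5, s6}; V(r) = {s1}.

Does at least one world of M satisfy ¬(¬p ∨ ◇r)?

Yes

Let φ = ¬(¬p ∨ ◇r). Evaluate φ at each world:
  s0 (successors {s0, s1, s3, s4, s5}): φ is false.
  s1 (successors {s0, s1, s4}): φ is false.
  s2 (successors {s3, s5, s6}): φ is true.
  s3 (successors {s0, s2, s3, s4, s5, s6}): φ is true.
  s4 (successors {s0, s1, s3, s5}): φ is false.
  s5 (successors {s0, s2, s3, s4, s6}): φ is true.
  s6 (successors {s2, s3, s5}): φ is true.
Detail at s2 (witness):
  At s2: ¬p ∨ ◇r is false, so ¬(¬p ∨ ◇r) is true.
    At s2: ¬p is false, ◇r is false, so ¬p ∨ ◇r is false.
      At s2: ◇r requires r at some successor in {s3, s5, s6}.
        At s3: r is false.
        At s5: r is false.
        At s6: r is false.
      So ◇r is false at s2.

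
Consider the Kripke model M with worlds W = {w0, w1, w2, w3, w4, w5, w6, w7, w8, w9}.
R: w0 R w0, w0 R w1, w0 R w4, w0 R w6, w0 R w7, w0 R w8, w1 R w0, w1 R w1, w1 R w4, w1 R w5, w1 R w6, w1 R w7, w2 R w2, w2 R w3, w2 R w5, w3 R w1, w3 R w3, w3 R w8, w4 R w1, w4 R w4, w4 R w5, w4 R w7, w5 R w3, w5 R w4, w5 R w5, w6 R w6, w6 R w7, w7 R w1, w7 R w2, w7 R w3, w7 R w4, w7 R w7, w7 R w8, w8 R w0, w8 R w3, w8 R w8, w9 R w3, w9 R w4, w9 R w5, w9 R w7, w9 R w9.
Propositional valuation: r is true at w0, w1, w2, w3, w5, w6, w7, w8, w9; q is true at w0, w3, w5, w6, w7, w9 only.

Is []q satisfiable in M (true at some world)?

Yes

Recall that []ψ holds at a world iff ψ holds at every accessible world, and <>ψ holds iff ψ holds at some accessible world.
Let φ = []q. Evaluate φ at each world:
  w0 (successors {w0, w1, w4, w6, w7, w8}): φ is false.
  w1 (successors {w0, w1, w4, w5, w6, w7}): φ is false.
  w2 (successors {w2, w3, w5}): φ is false.
  w3 (successors {w1, w3, w8}): φ is false.
  w4 (successors {w1, w4, w5, w7}): φ is false.
  w5 (successors {w3, w4, w5}): φ is false.
  w6 (successors {w6, w7}): φ is true.
  w7 (successors {w1, w2, w3, w4, w7, w8}): φ is false.
  w8 (successors {w0, w3, w8}): φ is false.
  w9 (successors {w3, w4, w5, w7, w9}): φ is false.
Detail at w6 (witness):
  At w6: []q requires q at every successor {w6, w7}.
    At w6: q is true.
    At w7: q is true.
  So []q is true at w6.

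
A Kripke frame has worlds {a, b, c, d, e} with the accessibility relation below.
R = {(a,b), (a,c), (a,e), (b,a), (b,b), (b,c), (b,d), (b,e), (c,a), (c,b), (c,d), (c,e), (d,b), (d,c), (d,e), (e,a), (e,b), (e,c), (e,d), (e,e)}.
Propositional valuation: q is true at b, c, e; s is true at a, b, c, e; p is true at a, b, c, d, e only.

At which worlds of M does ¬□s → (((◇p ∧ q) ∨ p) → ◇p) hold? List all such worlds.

Let φ = ¬□s → (((◇p ∧ q) ∨ p) → ◇p). Evaluate φ at each world:
  a (successors {b, c, e}): φ is true.
  b (successors {a, b, c, d, e}): φ is true.
  c (successors {a, b, d, e}): φ is true.
  d (successors {b, c, e}): φ is true.
  e (successors {a, b, c, d, e}): φ is true.
For instance, at d:
  At d: ¬□s is false, ((◇p ∧ q) ∨ p) → ◇p is true, so ¬□s → (((◇p ∧ q) ∨ p) → ◇p) is true.
    At d: □s is true, so ¬□s is false.
      At d: □s requires s at every successor {b, c, e}.
        At b: s is true.
        At c: s is true.
        At e: s is true.
      So □s is true at d.
    At d: (◇p ∧ q) ∨ p is true, ◇p is true, so ((◇p ∧ q) ∨ p) → ◇p is true.
      At d: ◇p ∧ q is false, p is true, so (◇p ∧ q) ∨ p is true.
      At d: ◇p requires p at some successor in {b, c, e}.
        p holds at b, so ◇p is true at d.
Satisfying worlds: {a, b, c, d, e}

a, b, c, d, e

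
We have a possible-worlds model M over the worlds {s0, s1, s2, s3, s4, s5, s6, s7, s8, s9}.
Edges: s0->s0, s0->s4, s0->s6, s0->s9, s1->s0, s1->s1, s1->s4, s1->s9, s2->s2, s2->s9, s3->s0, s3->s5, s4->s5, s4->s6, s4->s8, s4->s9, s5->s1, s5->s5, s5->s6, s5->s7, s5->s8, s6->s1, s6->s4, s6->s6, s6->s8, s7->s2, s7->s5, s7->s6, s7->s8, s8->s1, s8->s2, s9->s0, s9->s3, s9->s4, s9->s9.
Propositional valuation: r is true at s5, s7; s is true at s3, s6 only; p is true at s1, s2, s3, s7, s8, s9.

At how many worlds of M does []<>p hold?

9

Recall that []ψ holds at a world iff ψ holds at every accessible world, and <>ψ holds iff ψ holds at some accessible world.
Let φ = []<>p. Evaluate φ at each world:
  s0 (successors {s0, s4, s6, s9}): φ is true.
  s1 (successors {s0, s1, s4, s9}): φ is true.
  s2 (successors {s2, s9}): φ is true.
  s3 (successors {s0, s5}): φ is true.
  s4 (successors {s5, s6, s8, s9}): φ is true.
  s5 (successors {s1, s5, s6, s7, s8}): φ is true.
  s6 (successors {s1, s4, s6, s8}): φ is true.
  s7 (successors {s2, s5, s6, s8}): φ is true.
  s8 (successors {s1, s2}): φ is true.
  s9 (successors {s0, s3, s4, s9}): φ is false.
For instance, at s2:
  At s2: []<>p requires <>p at every successor {s2, s9}.
      At s2: <>p requires p at some successor in {s2, s9}.
        p holds at s2, so <>p is true at s2.
      At s9: <>p requires p at some successor in {s0, s3, s4, s9}.
        p holds at s3, so <>p is true at s9.
  So []<>p is true at s2.
Satisfying worlds: {s0, s1, s2, s3, s4, s5, s6, s7, s8}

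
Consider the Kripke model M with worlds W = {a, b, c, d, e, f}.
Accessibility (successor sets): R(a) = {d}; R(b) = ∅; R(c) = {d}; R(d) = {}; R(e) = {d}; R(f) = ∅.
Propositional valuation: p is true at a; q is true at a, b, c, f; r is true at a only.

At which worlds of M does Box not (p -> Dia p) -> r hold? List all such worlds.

Recall that Box ψ holds at a world iff ψ holds at every accessible world, and Dia ψ holds iff ψ holds at some accessible world.
Let φ = Box not (p -> Dia p) -> r. Evaluate φ at each world:
  a (successors {d}): φ is true.
  b (successors ∅): φ is false.
  c (successors {d}): φ is true.
  d (successors ∅): φ is false.
  e (successors {d}): φ is true.
  f (successors ∅): φ is false.
For instance, at e:
  At e: Box not (p -> Dia p) is false, r is false, so Box not (p -> Dia p) -> r is true.
    At e: Box not (p -> Dia p) requires not (p -> Dia p) at every successor {d}.
      not (p -> Dia p) fails at d, so Box not (p -> Dia p) is false at e.
Satisfying worlds: {a, c, e}

a, c, e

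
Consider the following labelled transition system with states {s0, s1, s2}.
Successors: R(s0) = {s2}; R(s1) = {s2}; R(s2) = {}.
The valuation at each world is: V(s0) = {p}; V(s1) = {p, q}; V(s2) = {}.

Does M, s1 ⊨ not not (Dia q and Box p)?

No

Recall that Box ψ holds at a world iff ψ holds at every accessible world, and Dia ψ holds iff ψ holds at some accessible world.
At s1: not (Dia q and Box p) is true, so not not (Dia q and Box p) is false.
  At s1: Dia q and Box p is false, so not (Dia q and Box p) is true.
    At s1: Dia q is false, Box p is false, so Dia q and Box p is false.
      At s1: Dia q requires q at some successor in {s2}.
        At s2: q is false.
      So Dia q is false at s1.
      At s1: Box p requires p at every successor {s2}.
        p fails at s2, so Box p is false at s1.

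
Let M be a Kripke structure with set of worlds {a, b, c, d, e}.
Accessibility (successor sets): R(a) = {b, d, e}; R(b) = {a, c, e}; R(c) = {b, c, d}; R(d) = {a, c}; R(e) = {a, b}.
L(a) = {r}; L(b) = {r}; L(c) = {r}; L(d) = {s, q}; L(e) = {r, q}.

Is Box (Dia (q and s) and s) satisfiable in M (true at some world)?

Let φ = Box (Dia (q and s) and s). Evaluate φ at each world:
  a (successors {b, d, e}): φ is false.
  b (successors {a, c, e}): φ is false.
  c (successors {b, c, d}): φ is false.
  d (successors {a, c}): φ is false.
  e (successors {a, b}): φ is false.
For instance, at b:
  At b: Box (Dia (q and s) and s) requires Dia (q and s) and s at every successor {a, c, e}.
    Dia (q and s) and s fails at a, so Box (Dia (q and s) and s) is false at b.
      At a: Dia (q and s) is true, s is false, so Dia (q and s) and s is false.

No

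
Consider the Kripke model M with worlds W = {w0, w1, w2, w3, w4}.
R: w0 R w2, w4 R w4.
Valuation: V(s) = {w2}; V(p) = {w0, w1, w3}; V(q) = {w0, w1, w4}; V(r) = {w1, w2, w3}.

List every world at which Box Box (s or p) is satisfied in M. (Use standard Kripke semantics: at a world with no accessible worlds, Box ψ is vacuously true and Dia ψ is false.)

w0, w1, w2, w3

Recall that Box ψ holds at a world iff ψ holds at every accessible world, and Dia ψ holds iff ψ holds at some accessible world.
Let φ = Box Box (s or p). Evaluate φ at each world:
  w0 (successors {w2}): φ is true.
  w1 (successors ∅): φ is true.
  w2 (successors ∅): φ is true.
  w3 (successors ∅): φ is true.
  w4 (successors {w4}): φ is false.
For instance, at w0:
  At w0: Box Box (s or p) requires Box (s or p) at every successor {w2}.
      At w2: no accessible worlds, so Box (s or p) holds vacuously.
  So Box Box (s or p) is true at w0.
Satisfying worlds: {w0, w1, w2, w3}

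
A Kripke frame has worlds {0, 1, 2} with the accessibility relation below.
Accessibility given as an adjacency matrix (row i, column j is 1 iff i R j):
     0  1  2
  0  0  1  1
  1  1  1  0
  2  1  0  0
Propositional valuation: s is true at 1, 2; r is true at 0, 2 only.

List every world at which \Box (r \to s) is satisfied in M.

0

Let φ = \Box (r \to s). Evaluate φ at each world:
  0 (successors {1, 2}): φ is true.
  1 (successors {0, 1}): φ is false.
  2 (successors {0}): φ is false.
For instance, at 1:
  At 1: \Box (r \to s) requires r \to s at every successor {0, 1}.
    r \to s fails at 0, so \Box (r \to s) is false at 1.
Satisfying worlds: {0}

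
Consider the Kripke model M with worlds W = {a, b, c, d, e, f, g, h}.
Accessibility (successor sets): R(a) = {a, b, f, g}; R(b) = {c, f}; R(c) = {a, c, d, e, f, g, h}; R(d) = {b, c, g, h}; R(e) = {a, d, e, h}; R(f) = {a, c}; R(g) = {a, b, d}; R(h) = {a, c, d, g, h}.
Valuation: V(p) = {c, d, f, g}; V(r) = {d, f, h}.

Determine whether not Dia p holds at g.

No

At g: Dia p is true, so not Dia p is false.
  At g: Dia p requires p at some successor in {a, b, d}.
    p holds at d, so Dia p is true at g.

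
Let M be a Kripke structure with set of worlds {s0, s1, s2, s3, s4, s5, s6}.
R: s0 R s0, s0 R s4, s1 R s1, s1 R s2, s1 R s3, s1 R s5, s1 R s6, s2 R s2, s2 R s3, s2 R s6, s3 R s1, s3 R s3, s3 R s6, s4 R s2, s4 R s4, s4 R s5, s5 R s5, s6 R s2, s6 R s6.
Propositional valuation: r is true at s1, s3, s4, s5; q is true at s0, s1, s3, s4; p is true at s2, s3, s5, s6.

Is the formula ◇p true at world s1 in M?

Yes

At s1: ◇p requires p at some successor in {s1, s2, s3, s5, s6}.
  p holds at s2, so ◇p is true at s1.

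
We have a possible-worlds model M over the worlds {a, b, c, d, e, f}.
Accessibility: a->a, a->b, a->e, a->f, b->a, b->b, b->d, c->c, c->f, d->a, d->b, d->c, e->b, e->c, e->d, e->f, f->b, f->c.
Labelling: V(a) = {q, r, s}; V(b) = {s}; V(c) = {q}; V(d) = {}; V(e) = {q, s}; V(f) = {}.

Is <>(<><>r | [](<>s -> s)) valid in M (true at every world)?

Let φ = <>(<><>r | [](<>s -> s)). Evaluate φ at each world:
  a (successors {a, b, e, f}): φ is true.
  b (successors {a, b, d}): φ is true.
  c (successors {c, f}): φ is true.
  d (successors {a, b, c}): φ is true.
  e (successors {b, c, d, f}): φ is true.
  f (successors {b, c}): φ is true.
For instance, at f:
  At f: <>(<><>r | [](<>s -> s)) requires <><>r | [](<>s -> s) at some successor in {b, c}.
    <><>r | [](<>s -> s) holds at b, so <>(<><>r | [](<>s -> s)) is true at f.
      At b: <><>r is true, [](<>s -> s) is false, so <><>r | [](<>s -> s) is true.

Yes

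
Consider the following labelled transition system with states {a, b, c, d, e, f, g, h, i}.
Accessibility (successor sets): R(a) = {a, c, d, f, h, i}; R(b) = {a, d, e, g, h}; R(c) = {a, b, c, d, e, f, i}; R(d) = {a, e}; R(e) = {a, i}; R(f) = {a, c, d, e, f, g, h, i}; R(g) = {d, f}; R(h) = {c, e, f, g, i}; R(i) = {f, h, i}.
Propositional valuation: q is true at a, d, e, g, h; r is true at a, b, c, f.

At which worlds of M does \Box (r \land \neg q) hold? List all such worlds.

none

Recall that \Box ψ holds at a world iff ψ holds at every accessible world, and \Diamond ψ holds iff ψ holds at some accessible world.
Let φ = \Box (r \land \neg q). Evaluate φ at each world:
  a (successors {a, c, d, f, h, i}): φ is false.
  b (successors {a, d, e, g, h}): φ is false.
  c (successors {a, b, c, d, e, f, i}): φ is false.
  d (successors {a, e}): φ is false.
  e (successors {a, i}): φ is false.
  f (successors {a, c, d, e, f, g, h, i}): φ is false.
  g (successors {d, f}): φ is false.
  h (successors {c, e, f, g, i}): φ is false.
  i (successors {f, h, i}): φ is false.
For instance, at b:
  At b: \Box (r \land \neg q) requires r \land \neg q at every successor {a, d, e, g, h}.
    r \land \neg q fails at a, so \Box (r \land \neg q) is false at b.
Satisfying worlds: none.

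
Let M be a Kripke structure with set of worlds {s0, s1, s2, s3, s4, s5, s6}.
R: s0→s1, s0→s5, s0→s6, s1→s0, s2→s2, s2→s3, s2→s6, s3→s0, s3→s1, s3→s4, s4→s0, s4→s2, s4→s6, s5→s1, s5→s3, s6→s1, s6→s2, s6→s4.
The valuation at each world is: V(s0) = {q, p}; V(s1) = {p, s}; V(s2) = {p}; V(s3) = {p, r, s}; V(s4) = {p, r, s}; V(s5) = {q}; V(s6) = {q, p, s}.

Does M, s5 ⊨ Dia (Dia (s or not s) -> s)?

Yes

Recall that Dia ψ holds at a world iff ψ holds at some accessible world.
At s5: Dia (Dia (s or not s) -> s) requires Dia (s or not s) -> s at some successor in {s1, s3}.
  Dia (s or not s) -> s holds at s1, so Dia (Dia (s or not s) -> s) is true at s5.
    At s1: Dia (s or not s) is true, s is true, so Dia (s or not s) -> s is true.
      At s1: Dia (s or not s) requires s or not s at some successor in {s0}.
        s or not s holds at s0, so Dia (s or not s) is true at s1.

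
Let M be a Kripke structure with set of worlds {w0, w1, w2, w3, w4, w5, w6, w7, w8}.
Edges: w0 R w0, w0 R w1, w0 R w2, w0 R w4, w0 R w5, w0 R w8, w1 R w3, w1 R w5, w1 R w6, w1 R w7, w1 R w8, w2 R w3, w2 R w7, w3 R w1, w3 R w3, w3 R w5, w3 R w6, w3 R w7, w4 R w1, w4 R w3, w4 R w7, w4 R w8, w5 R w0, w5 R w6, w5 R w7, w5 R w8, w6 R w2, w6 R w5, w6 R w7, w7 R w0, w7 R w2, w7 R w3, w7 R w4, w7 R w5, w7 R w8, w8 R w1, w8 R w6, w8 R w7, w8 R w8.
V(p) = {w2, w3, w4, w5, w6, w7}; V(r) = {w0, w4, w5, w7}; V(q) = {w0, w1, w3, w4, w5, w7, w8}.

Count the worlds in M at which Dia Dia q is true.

9

Recall that Dia ψ holds at a world iff ψ holds at some accessible world.
Let φ = Dia Dia q. Evaluate φ at each world:
  w0 (successors {w0, w1, w2, w4, w5, w8}): φ is true.
  w1 (successors {w3, w5, w6, w7, w8}): φ is true.
  w2 (successors {w3, w7}): φ is true.
  w3 (successors {w1, w3, w5, w6, w7}): φ is true.
  w4 (successors {w1, w3, w7, w8}): φ is true.
  w5 (successors {w0, w6, w7, w8}): φ is true.
  w6 (successors {w2, w5, w7}): φ is true.
  w7 (successors {w0, w2, w3, w4, w5, w8}): φ is true.
  w8 (successors {w1, w6, w7, w8}): φ is true.
For instance, at w0:
  At w0: Dia Dia q requires Dia q at some successor in {w0, w1, w2, w4, w5, w8}.
    Dia q holds at w0, so Dia Dia q is true at w0.
      At w0: Dia q requires q at some successor in {w0, w1, w2, w4, w5, w8}.
        q holds at w0, so Dia q is true at w0.
Satisfying worlds: {w0, w1, w2, w3, w4, w5, w6, w7, w8}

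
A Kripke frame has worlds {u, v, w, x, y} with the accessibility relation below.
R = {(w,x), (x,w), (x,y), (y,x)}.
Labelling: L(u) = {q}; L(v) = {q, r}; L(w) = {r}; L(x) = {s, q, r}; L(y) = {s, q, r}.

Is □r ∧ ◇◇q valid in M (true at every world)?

Let φ = □r ∧ ◇◇q. Evaluate φ at each world:
  u (successors ∅): φ is false.
  v (successors ∅): φ is false.
  w (successors {x}): φ is true.
  x (successors {w, y}): φ is true.
  y (successors {x}): φ is true.
Detail at u (counterexample):
  At u: □r is true, ◇◇q is false, so □r ∧ ◇◇q is false.
    At u: no accessible worlds, so □r holds vacuously.
    At u: no accessible worlds, so ◇◇q is false.

No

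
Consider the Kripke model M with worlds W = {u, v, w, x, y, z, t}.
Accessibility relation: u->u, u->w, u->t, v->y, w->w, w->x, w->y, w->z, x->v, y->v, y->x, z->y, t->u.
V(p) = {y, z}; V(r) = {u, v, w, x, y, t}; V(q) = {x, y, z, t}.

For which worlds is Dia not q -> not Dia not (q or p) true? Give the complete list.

v, z

Let φ = Dia not q -> not Dia not (q or p). Evaluate φ at each world:
  u (successors {u, w, t}): φ is false.
  v (successors {y}): φ is true.
  w (successors {w, x, y, z}): φ is false.
  x (successors {v}): φ is false.
  y (successors {v, x}): φ is false.
  z (successors {y}): φ is true.
  t (successors {u}): φ is false.
For instance, at y:
  At y: Dia not q is true, not Dia not (q or p) is false, so Dia not q -> not Dia not (q or p) is false.
    At y: Dia not q requires not q at some successor in {v, x}.
      not q holds at v, so Dia not q is true at y.
    At y: Dia not (q or p) is true, so not Dia not (q or p) is false.
      At y: Dia not (q or p) requires not (q or p) at some successor in {v, x}.
        not (q or p) holds at v, so Dia not (q or p) is true at y.
Satisfying worlds: {v, z}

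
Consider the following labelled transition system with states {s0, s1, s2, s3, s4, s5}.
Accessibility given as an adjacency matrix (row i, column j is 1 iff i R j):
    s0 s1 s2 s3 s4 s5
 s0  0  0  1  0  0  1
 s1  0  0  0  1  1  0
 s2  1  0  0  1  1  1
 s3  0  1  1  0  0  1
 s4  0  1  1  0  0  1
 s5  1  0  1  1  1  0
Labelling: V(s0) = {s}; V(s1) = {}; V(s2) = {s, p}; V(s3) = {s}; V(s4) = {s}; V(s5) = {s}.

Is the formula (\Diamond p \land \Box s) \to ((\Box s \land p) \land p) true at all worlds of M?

Let φ = (\Diamond p \land \Box s) \to ((\Box s \land p) \land p). Evaluate φ at each world:
  s0 (successors {s2, s5}): φ is false.
  s1 (successors {s3, s4}): φ is true.
  s2 (successors {s0, s3, s4, s5}): φ is true.
  s3 (successors {s1, s2, s5}): φ is true.
  s4 (successors {s1, s2, s5}): φ is true.
  s5 (successors {s0, s2, s3, s4}): φ is false.
Detail at s0 (counterexample):
  At s0: \Diamond p \land \Box s is true, (\Box s \land p) \land p is false, so (\Diamond p \land \Box s) \to ((\Box s \land p) \land p) is false.
    At s0: \Diamond p is true, \Box s is true, so \Diamond p \land \Box s is true.
      At s0: \Diamond p requires p at some successor in {s2, s5}.
        p holds at s2, so \Diamond p is true at s0.
      At s0: \Box s requires s at every successor {s2, s5}.
        At s2: s is true.
        At s5: s is true.
      So \Box s is true at s0.
    At s0: \Box s \land p is false, p is false, so (\Box s \land p) \land p is false.
      At s0: \Box s is true, p is false, so \Box s \land p is false.

No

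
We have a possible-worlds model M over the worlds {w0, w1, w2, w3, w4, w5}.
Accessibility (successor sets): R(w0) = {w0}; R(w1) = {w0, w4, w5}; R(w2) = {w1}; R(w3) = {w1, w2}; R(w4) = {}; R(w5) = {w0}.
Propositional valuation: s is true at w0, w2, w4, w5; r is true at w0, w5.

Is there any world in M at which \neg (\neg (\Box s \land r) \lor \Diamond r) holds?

Let φ = \neg (\neg (\Box s \land r) \lor \Diamond r). Evaluate φ at each world:
  w0 (successors {w0}): φ is false.
  w1 (successors {w0, w4, w5}): φ is false.
  w2 (successors {w1}): φ is false.
  w3 (successors {w1, w2}): φ is false.
  w4 (successors ∅): φ is false.
  w5 (successors {w0}): φ is false.
For instance, at w3:
  At w3: \neg (\Box s \land r) \lor \Diamond r is true, so \neg (\neg (\Box s \land r) \lor \Diamond r) is false.
    At w3: \neg (\Box s \land r) is true, \Diamond r is false, so \neg (\Box s \land r) \lor \Diamond r is true.
      At w3: \Box s \land r is false, so \neg (\Box s \land r) is true.
      At w3: \Diamond r requires r at some successor in {w1, w2}.
        At w1: r is false.
        At w2: r is false.
      So \Diamond r is false at w3.

No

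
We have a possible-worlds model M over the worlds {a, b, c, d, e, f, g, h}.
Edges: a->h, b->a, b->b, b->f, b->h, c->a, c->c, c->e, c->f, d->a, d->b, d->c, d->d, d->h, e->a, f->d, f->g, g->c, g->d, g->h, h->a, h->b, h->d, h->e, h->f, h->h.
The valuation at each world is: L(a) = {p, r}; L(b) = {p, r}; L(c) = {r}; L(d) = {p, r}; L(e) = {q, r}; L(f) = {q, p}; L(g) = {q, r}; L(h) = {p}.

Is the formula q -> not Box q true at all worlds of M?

Let φ = q -> not Box q. Evaluate φ at each world:
  a (successors {h}): φ is true.
  b (successors {a, b, f, h}): φ is true.
  c (successors {a, c, e, f}): φ is true.
  d (successors {a, b, c, d, h}): φ is true.
  e (successors {a}): φ is true.
  f (successors {d, g}): φ is true.
  g (successors {c, d, h}): φ is true.
  h (successors {a, b, d, e, f, h}): φ is true.
For instance, at h:
  At h: q is false, not Box q is true, so q -> not Box q is true.
    At h: Box q is false, so not Box q is true.
      At h: Box q requires q at every successor {a, b, d, e, f, h}.
        q fails at a, so Box q is false at h.

Yes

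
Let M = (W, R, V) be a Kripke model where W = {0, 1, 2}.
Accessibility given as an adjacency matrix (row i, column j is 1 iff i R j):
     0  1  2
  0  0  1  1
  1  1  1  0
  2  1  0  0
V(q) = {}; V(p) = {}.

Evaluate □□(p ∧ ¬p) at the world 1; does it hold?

No

At 1: □□(p ∧ ¬p) requires □(p ∧ ¬p) at every successor {0, 1}.
  □(p ∧ ¬p) fails at 0, so □□(p ∧ ¬p) is false at 1.
    At 0: □(p ∧ ¬p) requires p ∧ ¬p at every successor {1, 2}.
      p ∧ ¬p fails at 1, so □(p ∧ ¬p) is false at 0.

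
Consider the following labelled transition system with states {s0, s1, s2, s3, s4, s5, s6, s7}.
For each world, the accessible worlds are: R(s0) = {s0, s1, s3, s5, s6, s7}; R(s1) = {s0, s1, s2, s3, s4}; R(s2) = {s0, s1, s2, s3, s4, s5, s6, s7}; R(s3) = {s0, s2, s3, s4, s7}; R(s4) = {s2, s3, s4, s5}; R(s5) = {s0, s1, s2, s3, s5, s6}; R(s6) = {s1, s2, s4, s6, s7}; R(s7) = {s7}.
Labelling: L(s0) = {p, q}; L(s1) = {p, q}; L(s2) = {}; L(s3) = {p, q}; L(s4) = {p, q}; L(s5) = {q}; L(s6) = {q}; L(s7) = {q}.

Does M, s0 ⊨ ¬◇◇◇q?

No

At s0: ◇◇◇q is true, so ¬◇◇◇q is false.
  At s0: ◇◇◇q requires ◇◇q at some successor in {s0, s1, s3, s5, s6, s7}.
    ◇◇q holds at s0, so ◇◇◇q is true at s0.
      At s0: ◇◇q requires ◇q at some successor in {s0, s1, s3, s5, s6, s7}.
        ◇q holds at s0, so ◇◇q is true at s0.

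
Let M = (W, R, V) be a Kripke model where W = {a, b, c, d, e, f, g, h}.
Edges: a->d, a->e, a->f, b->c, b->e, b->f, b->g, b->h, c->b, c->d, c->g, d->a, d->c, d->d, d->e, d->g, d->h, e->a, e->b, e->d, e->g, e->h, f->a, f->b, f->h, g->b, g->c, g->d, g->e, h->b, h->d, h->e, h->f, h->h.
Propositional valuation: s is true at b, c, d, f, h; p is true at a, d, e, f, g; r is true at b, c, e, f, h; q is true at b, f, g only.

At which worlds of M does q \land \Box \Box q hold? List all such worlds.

none

Let φ = q \land \Box \Box q. Evaluate φ at each world:
  a (successors {d, e, f}): φ is false.
  b (successors {c, e, f, g, h}): φ is false.
  c (successors {b, d, g}): φ is false.
  d (successors {a, c, d, e, g, h}): φ is false.
  e (successors {a, b, d, g, h}): φ is false.
  f (successors {a, b, h}): φ is false.
  g (successors {b, c, d, e}): φ is false.
  h (successors {b, d, e, f, h}): φ is false.
For instance, at g:
  At g: q is true, \Box \Box q is false, so q \land \Box \Box q is false.
    At g: \Box \Box q requires \Box q at every successor {b, c, d, e}.
      \Box q fails at b, so \Box \Box q is false at g.
Satisfying worlds: none.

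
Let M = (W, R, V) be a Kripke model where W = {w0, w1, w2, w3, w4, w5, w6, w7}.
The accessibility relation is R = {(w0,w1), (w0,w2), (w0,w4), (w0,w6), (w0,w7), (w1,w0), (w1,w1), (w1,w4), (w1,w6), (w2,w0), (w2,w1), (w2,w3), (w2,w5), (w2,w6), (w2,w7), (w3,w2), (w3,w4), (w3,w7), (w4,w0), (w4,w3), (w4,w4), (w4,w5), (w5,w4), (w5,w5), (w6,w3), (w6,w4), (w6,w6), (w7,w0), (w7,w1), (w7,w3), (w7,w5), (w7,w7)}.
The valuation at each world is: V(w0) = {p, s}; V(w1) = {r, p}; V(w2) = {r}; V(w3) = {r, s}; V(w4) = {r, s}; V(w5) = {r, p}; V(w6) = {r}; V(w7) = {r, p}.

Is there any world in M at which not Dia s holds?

No

Recall that Dia ψ holds at a world iff ψ holds at some accessible world.
Let φ = not Dia s. Evaluate φ at each world:
  w0 (successors {w1, w2, w4, w6, w7}): φ is false.
  w1 (successors {w0, w1, w4, w6}): φ is false.
  w2 (successors {w0, w1, w3, w5, w6, w7}): φ is false.
  w3 (successors {w2, w4, w7}): φ is false.
  w4 (successors {w0, w3, w4, w5}): φ is false.
  w5 (successors {w4, w5}): φ is false.
  w6 (successors {w3, w4, w6}): φ is false.
  w7 (successors {w0, w1, w3, w5, w7}): φ is false.
For instance, at w3:
  At w3: Dia s is true, so not Dia s is false.
    At w3: Dia s requires s at some successor in {w2, w4, w7}.
      s holds at w4, so Dia s is true at w3.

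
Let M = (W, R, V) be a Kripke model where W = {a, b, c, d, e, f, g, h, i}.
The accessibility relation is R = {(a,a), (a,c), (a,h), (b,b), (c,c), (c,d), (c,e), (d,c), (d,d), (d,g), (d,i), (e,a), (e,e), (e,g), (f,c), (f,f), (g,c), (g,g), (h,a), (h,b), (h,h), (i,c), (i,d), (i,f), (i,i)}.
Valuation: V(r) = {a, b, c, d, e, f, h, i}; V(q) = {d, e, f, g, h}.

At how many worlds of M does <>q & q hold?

Let φ = <>q & q. Evaluate φ at each world:
  a (successors {a, c, h}): φ is false.
  b (successors {b}): φ is false.
  c (successors {c, d, e}): φ is false.
  d (successors {c, d, g, i}): φ is true.
  e (successors {a, e, g}): φ is true.
  f (successors {c, f}): φ is true.
  g (successors {c, g}): φ is true.
  h (successors {a, b, h}): φ is true.
  i (successors {c, d, f, i}): φ is false.
For instance, at e:
  At e: <>q is true, q is true, so <>q & q is true.
    At e: <>q requires q at some successor in {a, e, g}.
      q holds at e, so <>q is true at e.
Satisfying worlds: {d, e, f, g, h}

5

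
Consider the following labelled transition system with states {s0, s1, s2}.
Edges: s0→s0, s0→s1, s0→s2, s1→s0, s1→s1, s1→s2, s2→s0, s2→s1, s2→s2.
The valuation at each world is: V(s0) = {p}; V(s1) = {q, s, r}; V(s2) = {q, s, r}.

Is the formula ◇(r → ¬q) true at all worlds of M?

Yes

Let φ = ◇(r → ¬q). Evaluate φ at each world:
  s0 (successors {s0, s1, s2}): φ is true.
  s1 (successors {s0, s1, s2}): φ is true.
  s2 (successors {s0, s1, s2}): φ is true.
For instance, at s2:
  At s2: ◇(r → ¬q) requires r → ¬q at some successor in {s0, s1, s2}.
    r → ¬q holds at s0, so ◇(r → ¬q) is true at s2.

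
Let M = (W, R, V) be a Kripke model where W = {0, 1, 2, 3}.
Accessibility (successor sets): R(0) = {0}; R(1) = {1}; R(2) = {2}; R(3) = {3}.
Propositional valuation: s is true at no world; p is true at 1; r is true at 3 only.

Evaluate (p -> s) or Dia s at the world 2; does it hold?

At 2: p -> s is true, Dia s is false, so (p -> s) or Dia s is true.
  At 2: Dia s requires s at some successor in {2}.
    At 2: s is false.
  So Dia s is false at 2.

Yes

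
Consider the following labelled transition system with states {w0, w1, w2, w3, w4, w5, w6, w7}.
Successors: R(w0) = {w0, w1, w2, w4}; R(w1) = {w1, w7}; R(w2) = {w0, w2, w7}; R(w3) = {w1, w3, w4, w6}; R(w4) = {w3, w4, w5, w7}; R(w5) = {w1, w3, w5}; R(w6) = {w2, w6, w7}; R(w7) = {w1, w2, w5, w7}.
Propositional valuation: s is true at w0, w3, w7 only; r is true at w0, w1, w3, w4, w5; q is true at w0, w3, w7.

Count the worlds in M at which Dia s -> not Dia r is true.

1

Let φ = Dia s -> not Dia r. Evaluate φ at each world:
  w0 (successors {w0, w1, w2, w4}): φ is false.
  w1 (successors {w1, w7}): φ is false.
  w2 (successors {w0, w2, w7}): φ is false.
  w3 (successors {w1, w3, w4, w6}): φ is false.
  w4 (successors {w3, w4, w5, w7}): φ is false.
  w5 (successors {w1, w3, w5}): φ is false.
  w6 (successors {w2, w6, w7}): φ is true.
  w7 (successors {w1, w2, w5, w7}): φ is false.
For instance, at w6:
  At w6: Dia s is true, not Dia r is true, so Dia s -> not Dia r is true.
    At w6: Dia s requires s at some successor in {w2, w6, w7}.
      s holds at w7, so Dia s is true at w6.
    At w6: Dia r is false, so not Dia r is true.
      At w6: Dia r requires r at some successor in {w2, w6, w7}.
        At w2: r is false.
        At w6: r is false.
        At w7: r is false.
      So Dia r is false at w6.
Satisfying worlds: {w6}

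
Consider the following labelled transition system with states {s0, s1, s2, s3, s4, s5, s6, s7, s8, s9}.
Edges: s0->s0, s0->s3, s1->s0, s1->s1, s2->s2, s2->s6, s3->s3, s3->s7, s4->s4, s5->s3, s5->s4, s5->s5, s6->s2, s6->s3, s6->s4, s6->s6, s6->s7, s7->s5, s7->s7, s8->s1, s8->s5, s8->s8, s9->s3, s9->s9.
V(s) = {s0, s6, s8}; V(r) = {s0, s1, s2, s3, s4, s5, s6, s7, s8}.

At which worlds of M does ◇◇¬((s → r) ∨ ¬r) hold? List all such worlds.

none

Let φ = ◇◇¬((s → r) ∨ ¬r). Evaluate φ at each world:
  s0 (successors {s0, s3}): φ is false.
  s1 (successors {s0, s1}): φ is false.
  s2 (successors {s2, s6}): φ is false.
  s3 (successors {s3, s7}): φ is false.
  s4 (successors {s4}): φ is false.
  s5 (successors {s3, s4, s5}): φ is false.
  s6 (successors {s2, s3, s4, s6, s7}): φ is false.
  s7 (successors {s5, s7}): φ is false.
  s8 (successors {s1, s5, s8}): φ is false.
  s9 (successors {s3, s9}): φ is false.
For instance, at s9:
  At s9: ◇◇¬((s → r) ∨ ¬r) requires ◇¬((s → r) ∨ ¬r) at some successor in {s3, s9}.
    At s3: ◇¬((s → r) ∨ ¬r) is false.
    At s9: ◇¬((s → r) ∨ ¬r) is false.
  So ◇◇¬((s → r) ∨ ¬r) is false at s9.
Satisfying worlds: none.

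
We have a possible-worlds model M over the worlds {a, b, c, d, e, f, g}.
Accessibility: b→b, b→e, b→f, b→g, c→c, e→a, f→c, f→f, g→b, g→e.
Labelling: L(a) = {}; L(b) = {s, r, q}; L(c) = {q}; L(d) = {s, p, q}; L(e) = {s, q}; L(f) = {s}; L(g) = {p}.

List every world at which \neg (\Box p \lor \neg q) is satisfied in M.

Recall that \Box ψ holds at a world iff ψ holds at every accessible world, and \Diamond ψ holds iff ψ holds at some accessible world.
Let φ = \neg (\Box p \lor \neg q). Evaluate φ at each world:
  a (successors ∅): φ is false.
  b (successors {b, e, f, g}): φ is true.
  c (successors {c}): φ is true.
  d (successors ∅): φ is false.
  e (successors {a}): φ is true.
  f (successors {c, f}): φ is false.
  g (successors {b, e}): φ is false.
For instance, at f:
  At f: \Box p \lor \neg q is true, so \neg (\Box p \lor \neg q) is false.
    At f: \Box p is false, \neg q is true, so \Box p \lor \neg q is true.
      At f: \Box p requires p at every successor {c, f}.
        p fails at c, so \Box p is false at f.
Satisfying worlds: {b, c, e}

b, c, e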